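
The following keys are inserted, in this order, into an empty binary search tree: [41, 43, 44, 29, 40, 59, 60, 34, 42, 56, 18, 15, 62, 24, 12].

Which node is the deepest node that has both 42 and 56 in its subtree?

43

Resulting structure (node: left, right):
  41: L=29, R=43
  43: L=42, R=44
  44: L=–, R=59
  29: L=18, R=40
  40: L=34, R=–
  59: L=56, R=60
  60: L=–, R=62
  34: L=–, R=–
  42: L=–, R=–
  56: L=–, R=–
  18: L=15, R=24
  15: L=12, R=–
  62: L=–, R=–
  24: L=–, R=–
  12: L=–, R=–

Path to 42: 41 → 43 → 42
Path to 56: 41 → 43 → 44 → 59 → 56
The paths share a prefix ending at 43, then split left and right.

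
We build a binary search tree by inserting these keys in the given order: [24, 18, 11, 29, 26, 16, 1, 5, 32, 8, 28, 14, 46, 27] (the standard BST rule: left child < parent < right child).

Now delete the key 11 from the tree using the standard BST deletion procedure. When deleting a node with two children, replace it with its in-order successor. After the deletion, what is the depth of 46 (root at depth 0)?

3

24: root
18: left child of 24 (depth 1)
11: left child of 18 (depth 2)
29: right child of 24 (depth 1)
26: left child of 29 (depth 2)
16: right child of 11 (depth 3)
1: left child of 11 (depth 3)
5: right child of 1 (depth 4)
32: right child of 29 (depth 2)
8: right child of 5 (depth 5)
28: right child of 26 (depth 3)
14: left child of 16 (depth 4)
46: right child of 32 (depth 3)
27: left child of 28 (depth 4)

Delete 11 (two children — replace with in-order successor).
After deletion, path to 46: 24 → 29 → 32 → 46.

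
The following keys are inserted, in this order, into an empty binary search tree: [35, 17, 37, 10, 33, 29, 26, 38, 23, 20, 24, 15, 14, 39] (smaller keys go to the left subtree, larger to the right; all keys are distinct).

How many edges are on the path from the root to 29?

35: root
17: left child of 35 (depth 1)
37: right child of 35 (depth 1)
10: left child of 17 (depth 2)
33: right child of 17 (depth 2)
29: left child of 33 (depth 3)
26: left child of 29 (depth 4)
38: right child of 37 (depth 2)
23: left child of 26 (depth 5)
20: left child of 23 (depth 6)
24: right child of 23 (depth 6)
15: right child of 10 (depth 3)
14: left child of 15 (depth 4)
39: right child of 38 (depth 3)

Path to 29: 35 → 17 → 33 → 29, which is 3 edges.

3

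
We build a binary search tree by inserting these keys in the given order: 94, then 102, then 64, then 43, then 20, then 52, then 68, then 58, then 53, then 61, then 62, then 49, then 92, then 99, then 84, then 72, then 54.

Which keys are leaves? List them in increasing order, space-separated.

20 49 54 62 72 99

Resulting structure (node: left, right):
  94: L=64, R=102
  102: L=99, R=–
  64: L=43, R=68
  43: L=20, R=52
  20: L=–, R=–
  52: L=49, R=58
  68: L=–, R=92
  58: L=53, R=61
  53: L=–, R=54
  61: L=–, R=62
  62: L=–, R=–
  49: L=–, R=–
  92: L=84, R=–
  99: L=–, R=–
  84: L=72, R=–
  72: L=–, R=–
  54: L=–, R=–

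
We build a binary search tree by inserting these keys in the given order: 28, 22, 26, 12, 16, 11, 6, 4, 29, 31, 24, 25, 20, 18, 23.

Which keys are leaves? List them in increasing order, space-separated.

4 18 23 25 31

28: root
22: left child of 28 (depth 1)
26: right child of 22 (depth 2)
12: left child of 22 (depth 2)
16: right child of 12 (depth 3)
11: left child of 12 (depth 3)
6: left child of 11 (depth 4)
4: left child of 6 (depth 5)
29: right child of 28 (depth 1)
31: right child of 29 (depth 2)
24: left child of 26 (depth 3)
25: right child of 24 (depth 4)
20: right child of 16 (depth 4)
18: left child of 20 (depth 5)
23: left child of 24 (depth 4)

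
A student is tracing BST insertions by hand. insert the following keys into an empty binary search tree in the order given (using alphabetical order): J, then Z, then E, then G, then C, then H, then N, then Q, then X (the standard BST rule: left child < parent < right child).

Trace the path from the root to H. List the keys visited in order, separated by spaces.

J E G H

J: root
Z: right child of J (depth 1)
E: left child of J (depth 1)
G: right child of E (depth 2)
C: left child of E (depth 2)
H: right child of G (depth 3)
N: left child of Z (depth 2)
Q: right child of N (depth 3)
X: right child of Q (depth 4)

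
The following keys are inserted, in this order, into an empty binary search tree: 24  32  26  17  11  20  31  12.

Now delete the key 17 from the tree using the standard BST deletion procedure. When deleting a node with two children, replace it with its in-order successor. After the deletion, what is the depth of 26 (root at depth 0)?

2

24: root
32: right child of 24 (depth 1)
26: left child of 32 (depth 2)
17: left child of 24 (depth 1)
11: left child of 17 (depth 2)
20: right child of 17 (depth 2)
31: right child of 26 (depth 3)
12: right child of 11 (depth 3)

Delete 17 (two children — replace with in-order successor).
After deletion, path to 26: 24 → 32 → 26.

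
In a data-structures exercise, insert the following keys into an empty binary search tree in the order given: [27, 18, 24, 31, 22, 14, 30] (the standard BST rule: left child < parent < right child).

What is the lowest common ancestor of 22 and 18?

27: root
18: left child of 27 (depth 1)
24: right child of 18 (depth 2)
31: right child of 27 (depth 1)
22: left child of 24 (depth 3)
14: left child of 18 (depth 2)
30: left child of 31 (depth 2)

Path to 22: 27 → 18 → 24 → 22
Path to 18: 27 → 18
18 lies on both paths and is an ancestor of the other node.

18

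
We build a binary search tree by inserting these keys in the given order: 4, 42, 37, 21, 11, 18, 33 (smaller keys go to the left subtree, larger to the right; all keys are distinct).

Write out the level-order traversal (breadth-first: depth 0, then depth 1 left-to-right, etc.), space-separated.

4 42 37 21 11 33 18

4: root
42: right child of 4 (depth 1)
37: left child of 42 (depth 2)
21: left child of 37 (depth 3)
11: left child of 21 (depth 4)
18: right child of 11 (depth 5)
33: right child of 21 (depth 4)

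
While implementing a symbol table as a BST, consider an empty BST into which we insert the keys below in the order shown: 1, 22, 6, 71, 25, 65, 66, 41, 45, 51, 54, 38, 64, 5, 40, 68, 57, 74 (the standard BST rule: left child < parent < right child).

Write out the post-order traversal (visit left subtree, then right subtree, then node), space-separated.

5 6 40 38 57 64 54 51 45 41 68 66 65 25 74 71 22 1

Resulting structure (node: left, right):
  1: L=–, R=22
  22: L=6, R=71
  6: L=5, R=–
  71: L=25, R=74
  25: L=–, R=65
  65: L=41, R=66
  66: L=–, R=68
  41: L=38, R=45
  45: L=–, R=51
  51: L=–, R=54
  54: L=–, R=64
  38: L=–, R=40
  64: L=57, R=–
  5: L=–, R=–
  40: L=–, R=–
  68: L=–, R=–
  57: L=–, R=–
  74: L=–, R=–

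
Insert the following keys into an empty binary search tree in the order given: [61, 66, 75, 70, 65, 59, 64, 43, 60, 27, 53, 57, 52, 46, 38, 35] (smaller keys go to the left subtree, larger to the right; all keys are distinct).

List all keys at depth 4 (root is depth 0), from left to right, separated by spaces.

38 52 57

61: root
66: right child of 61 (depth 1)
75: right child of 66 (depth 2)
70: left child of 75 (depth 3)
65: left child of 66 (depth 2)
59: left child of 61 (depth 1)
64: left child of 65 (depth 3)
43: left child of 59 (depth 2)
60: right child of 59 (depth 2)
27: left child of 43 (depth 3)
53: right child of 43 (depth 3)
57: right child of 53 (depth 4)
52: left child of 53 (depth 4)
46: left child of 52 (depth 5)
38: right child of 27 (depth 4)
35: left child of 38 (depth 5)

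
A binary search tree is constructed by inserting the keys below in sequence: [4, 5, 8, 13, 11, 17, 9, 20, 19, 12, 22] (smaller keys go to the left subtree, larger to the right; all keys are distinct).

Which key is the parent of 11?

Insert 4: tree is empty, so 4 becomes the root.
Insert 5: 5 > 4 → go right. Place as right child of 4.
Insert 8: 8 > 4 → go right; 8 > 5 → go right. Place as right child of 5.
Insert 13: 13 > 4 → go right; 13 > 5 → go right; 13 > 8 → go right. Place as right child of 8.
Insert 11: 11 > 4 → go right; 11 > 5 → go right; 11 > 8 → go right; 11 < 13 → go left. Place as left child of 13.
Insert 17: 17 > 4 → go right; 17 > 5 → go right; 17 > 8 → go right; 17 > 13 → go right. Place as right child of 13.
Insert 9: 9 > 4 → go right; 9 > 5 → go right; 9 > 8 → go right; 9 < 13 → go left; 9 < 11 → go left. Place as left child of 11.
Insert 20: 20 > 4 → go right; 20 > 5 → go right; 20 > 8 → go right; 20 > 13 → go right; 20 > 17 → go right. Place as right child of 17.
Insert 19: 19 > 4 → go right; 19 > 5 → go right; 19 > 8 → go right; 19 > 13 → go right; 19 > 17 → go right; 19 < 20 → go left. Place as left child of 20.
Insert 12: 12 > 4 → go right; 12 > 5 → go right; 12 > 8 → go right; 12 < 13 → go left; 12 > 11 → go right. Place as right child of 11.
Insert 22: 22 > 4 → go right; 22 > 5 → go right; 22 > 8 → go right; 22 > 13 → go right; 22 > 17 → go right; 22 > 20 → go right. Place as right child of 20.

13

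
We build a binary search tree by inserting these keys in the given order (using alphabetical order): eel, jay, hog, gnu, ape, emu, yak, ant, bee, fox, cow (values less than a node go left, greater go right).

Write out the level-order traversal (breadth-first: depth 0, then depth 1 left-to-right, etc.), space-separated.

Insert eel: tree is empty, so eel becomes the root.
Insert jay: jay > eel → go right. Place as right child of eel.
Insert hog: hog > eel → go right; hog < jay → go left. Place as left child of jay.
Insert gnu: gnu > eel → go right; gnu < jay → go left; gnu < hog → go left. Place as left child of hog.
Insert ape: ape < eel → go left. Place as left child of eel.
Insert emu: emu > eel → go right; emu < jay → go left; emu < hog → go left; emu < gnu → go left. Place as left child of gnu.
Insert yak: yak > eel → go right; yak > jay → go right. Place as right child of jay.
Insert ant: ant < eel → go left; ant < ape → go left. Place as left child of ape.
Insert bee: bee < eel → go left; bee > ape → go right. Place as right child of ape.
Insert fox: fox > eel → go right; fox < jay → go left; fox < hog → go left; fox < gnu → go left; fox > emu → go right. Place as right child of emu.
Insert cow: cow < eel → go left; cow > ape → go right; cow > bee → go right. Place as right child of bee.

eel ape jay ant bee hog yak cow gnu emu fox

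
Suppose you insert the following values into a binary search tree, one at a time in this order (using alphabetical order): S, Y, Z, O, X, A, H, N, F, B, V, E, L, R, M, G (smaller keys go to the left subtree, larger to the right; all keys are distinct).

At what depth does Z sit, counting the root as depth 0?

2

Insert S: tree is empty, so S becomes the root.
Insert Y: Y > S → go right. Place as right child of S.
Insert Z: Z > S → go right; Z > Y → go right. Place as right child of Y.
Insert O: O < S → go left. Place as left child of S.
Insert X: X > S → go right; X < Y → go left. Place as left child of Y.
Insert A: A < S → go left; A < O → go left. Place as left child of O.
Insert H: H < S → go left; H < O → go left; H > A → go right. Place as right child of A.
Insert N: N < S → go left; N < O → go left; N > A → go right; N > H → go right. Place as right child of H.
Insert F: F < S → go left; F < O → go left; F > A → go right; F < H → go left. Place as left child of H.
Insert B: B < S → go left; B < O → go left; B > A → go right; B < H → go left; B < F → go left. Place as left child of F.
Insert V: V > S → go right; V < Y → go left; V < X → go left. Place as left child of X.
Insert E: E < S → go left; E < O → go left; E > A → go right; E < H → go left; E < F → go left; E > B → go right. Place as right child of B.
Insert L: L < S → go left; L < O → go left; L > A → go right; L > H → go right; L < N → go left. Place as left child of N.
Insert R: R < S → go left; R > O → go right. Place as right child of O.
Insert M: M < S → go left; M < O → go left; M > A → go right; M > H → go right; M < N → go left; M > L → go right. Place as right child of L.
Insert G: G < S → go left; G < O → go left; G > A → go right; G < H → go left; G > F → go right. Place as right child of F.

Path to Z: S → Y → Z, which is 2 edges.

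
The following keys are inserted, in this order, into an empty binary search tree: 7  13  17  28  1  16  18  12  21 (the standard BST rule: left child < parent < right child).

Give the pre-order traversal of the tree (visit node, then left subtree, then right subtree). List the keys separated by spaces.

Insert 7: tree is empty, so 7 becomes the root.
Insert 13: 13 > 7 → go right. Place as right child of 7.
Insert 17: 17 > 7 → go right; 17 > 13 → go right. Place as right child of 13.
Insert 28: 28 > 7 → go right; 28 > 13 → go right; 28 > 17 → go right. Place as right child of 17.
Insert 1: 1 < 7 → go left. Place as left child of 7.
Insert 16: 16 > 7 → go right; 16 > 13 → go right; 16 < 17 → go left. Place as left child of 17.
Insert 18: 18 > 7 → go right; 18 > 13 → go right; 18 > 17 → go right; 18 < 28 → go left. Place as left child of 28.
Insert 12: 12 > 7 → go right; 12 < 13 → go left. Place as left child of 13.
Insert 21: 21 > 7 → go right; 21 > 13 → go right; 21 > 17 → go right; 21 < 28 → go left; 21 > 18 → go right. Place as right child of 18.

7 1 13 12 17 16 28 18 21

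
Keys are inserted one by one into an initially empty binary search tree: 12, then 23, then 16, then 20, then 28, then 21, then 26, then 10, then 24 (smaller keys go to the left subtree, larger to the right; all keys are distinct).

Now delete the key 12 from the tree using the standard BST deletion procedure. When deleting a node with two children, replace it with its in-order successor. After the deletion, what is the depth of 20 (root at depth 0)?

Resulting structure (node: left, right):
  12: L=10, R=23
  23: L=16, R=28
  16: L=–, R=20
  20: L=–, R=21
  28: L=26, R=–
  21: L=–, R=–
  26: L=24, R=–
  10: L=–, R=–
  24: L=–, R=–

Delete 12 (two children — replace with in-order successor).
After deletion, path to 20: 16 → 23 → 20.

2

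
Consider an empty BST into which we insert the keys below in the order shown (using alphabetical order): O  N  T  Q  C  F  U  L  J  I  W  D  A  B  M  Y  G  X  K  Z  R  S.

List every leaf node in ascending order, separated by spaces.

B D G K M S X Z

Insert O: tree is empty, so O becomes the root.
Insert N: N < O → go left. Place as left child of O.
Insert T: T > O → go right. Place as right child of O.
Insert Q: Q > O → go right; Q < T → go left. Place as left child of T.
Insert C: C < O → go left; C < N → go left. Place as left child of N.
Insert F: F < O → go left; F < N → go left; F > C → go right. Place as right child of C.
Insert U: U > O → go right; U > T → go right. Place as right child of T.
Insert L: L < O → go left; L < N → go left; L > C → go right; L > F → go right. Place as right child of F.
Insert J: J < O → go left; J < N → go left; J > C → go right; J > F → go right; J < L → go left. Place as left child of L.
Insert I: I < O → go left; I < N → go left; I > C → go right; I > F → go right; I < L → go left; I < J → go left. Place as left child of J.
Insert W: W > O → go right; W > T → go right; W > U → go right. Place as right child of U.
Insert D: D < O → go left; D < N → go left; D > C → go right; D < F → go left. Place as left child of F.
Insert A: A < O → go left; A < N → go left; A < C → go left. Place as left child of C.
Insert B: B < O → go left; B < N → go left; B < C → go left; B > A → go right. Place as right child of A.
Insert M: M < O → go left; M < N → go left; M > C → go right; M > F → go right; M > L → go right. Place as right child of L.
Insert Y: Y > O → go right; Y > T → go right; Y > U → go right; Y > W → go right. Place as right child of W.
Insert G: G < O → go left; G < N → go left; G > C → go right; G > F → go right; G < L → go left; G < J → go left; G < I → go left. Place as left child of I.
Insert X: X > O → go right; X > T → go right; X > U → go right; X > W → go right; X < Y → go left. Place as left child of Y.
Insert K: K < O → go left; K < N → go left; K > C → go right; K > F → go right; K < L → go left; K > J → go right. Place as right child of J.
Insert Z: Z > O → go right; Z > T → go right; Z > U → go right; Z > W → go right; Z > Y → go right. Place as right child of Y.
Insert R: R > O → go right; R < T → go left; R > Q → go right. Place as right child of Q.
Insert S: S > O → go right; S < T → go left; S > Q → go right; S > R → go right. Place as right child of R.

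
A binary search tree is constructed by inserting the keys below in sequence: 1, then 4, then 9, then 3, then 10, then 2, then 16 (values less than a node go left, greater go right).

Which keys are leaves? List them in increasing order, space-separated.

2 16

1: root
4: right child of 1 (depth 1)
9: right child of 4 (depth 2)
3: left child of 4 (depth 2)
10: right child of 9 (depth 3)
2: left child of 3 (depth 3)
16: right child of 10 (depth 4)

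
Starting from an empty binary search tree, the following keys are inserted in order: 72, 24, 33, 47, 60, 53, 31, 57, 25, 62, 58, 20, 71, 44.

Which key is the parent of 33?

24

Insert 72: tree is empty, so 72 becomes the root.
Insert 24: 24 < 72 → go left. Place as left child of 72.
Insert 33: 33 < 72 → go left; 33 > 24 → go right. Place as right child of 24.
Insert 47: 47 < 72 → go left; 47 > 24 → go right; 47 > 33 → go right. Place as right child of 33.
Insert 60: 60 < 72 → go left; 60 > 24 → go right; 60 > 33 → go right; 60 > 47 → go right. Place as right child of 47.
Insert 53: 53 < 72 → go left; 53 > 24 → go right; 53 > 33 → go right; 53 > 47 → go right; 53 < 60 → go left. Place as left child of 60.
Insert 31: 31 < 72 → go left; 31 > 24 → go right; 31 < 33 → go left. Place as left child of 33.
Insert 57: 57 < 72 → go left; 57 > 24 → go right; 57 > 33 → go right; 57 > 47 → go right; 57 < 60 → go left; 57 > 53 → go right. Place as right child of 53.
Insert 25: 25 < 72 → go left; 25 > 24 → go right; 25 < 33 → go left; 25 < 31 → go left. Place as left child of 31.
Insert 62: 62 < 72 → go left; 62 > 24 → go right; 62 > 33 → go right; 62 > 47 → go right; 62 > 60 → go right. Place as right child of 60.
Insert 58: 58 < 72 → go left; 58 > 24 → go right; 58 > 33 → go right; 58 > 47 → go right; 58 < 60 → go left; 58 > 53 → go right; 58 > 57 → go right. Place as right child of 57.
Insert 20: 20 < 72 → go left; 20 < 24 → go left. Place as left child of 24.
Insert 71: 71 < 72 → go left; 71 > 24 → go right; 71 > 33 → go right; 71 > 47 → go right; 71 > 60 → go right; 71 > 62 → go right. Place as right child of 62.
Insert 44: 44 < 72 → go left; 44 > 24 → go right; 44 > 33 → go right; 44 < 47 → go left. Place as left child of 47.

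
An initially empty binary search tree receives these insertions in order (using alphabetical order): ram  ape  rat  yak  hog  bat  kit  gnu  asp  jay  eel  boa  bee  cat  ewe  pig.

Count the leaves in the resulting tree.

Resulting structure (node: left, right):
  ram: L=ape, R=rat
  ape: L=–, R=hog
  rat: L=–, R=yak
  yak: L=–, R=–
  hog: L=bat, R=kit
  bat: L=asp, R=gnu
  kit: L=jay, R=pig
  gnu: L=eel, R=–
  asp: L=–, R=–
  jay: L=–, R=–
  eel: L=boa, R=ewe
  boa: L=bee, R=cat
  bee: L=–, R=–
  cat: L=–, R=–
  ewe: L=–, R=–
  pig: L=–, R=–

Leaves: asp, bee, cat, ewe, jay, pig, yak — 7 in total.

7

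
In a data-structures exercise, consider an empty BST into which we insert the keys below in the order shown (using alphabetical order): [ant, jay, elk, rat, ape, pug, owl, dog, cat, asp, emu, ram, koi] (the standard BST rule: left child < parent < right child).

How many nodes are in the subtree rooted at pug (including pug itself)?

Insert ant: tree is empty, so ant becomes the root.
Insert jay: jay > ant → go right. Place as right child of ant.
Insert elk: elk > ant → go right; elk < jay → go left. Place as left child of jay.
Insert rat: rat > ant → go right; rat > jay → go right. Place as right child of jay.
Insert ape: ape > ant → go right; ape < jay → go left; ape < elk → go left. Place as left child of elk.
Insert pug: pug > ant → go right; pug > jay → go right; pug < rat → go left. Place as left child of rat.
Insert owl: owl > ant → go right; owl > jay → go right; owl < rat → go left; owl < pug → go left. Place as left child of pug.
Insert dog: dog > ant → go right; dog < jay → go left; dog < elk → go left; dog > ape → go right. Place as right child of ape.
Insert cat: cat > ant → go right; cat < jay → go left; cat < elk → go left; cat > ape → go right; cat < dog → go left. Place as left child of dog.
Insert asp: asp > ant → go right; asp < jay → go left; asp < elk → go left; asp > ape → go right; asp < dog → go left; asp < cat → go left. Place as left child of cat.
Insert emu: emu > ant → go right; emu < jay → go left; emu > elk → go right. Place as right child of elk.
Insert ram: ram > ant → go right; ram > jay → go right; ram < rat → go left; ram > pug → go right. Place as right child of pug.
Insert koi: koi > ant → go right; koi > jay → go right; koi < rat → go left; koi < pug → go left; koi < owl → go left. Place as left child of owl.

Subtree rooted at pug contains: pug, owl, koi, ram — 4 nodes.

4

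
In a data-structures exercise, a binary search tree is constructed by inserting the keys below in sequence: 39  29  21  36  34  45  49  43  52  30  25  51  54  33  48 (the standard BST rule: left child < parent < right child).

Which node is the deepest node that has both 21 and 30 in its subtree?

39: root
29: left child of 39 (depth 1)
21: left child of 29 (depth 2)
36: right child of 29 (depth 2)
34: left child of 36 (depth 3)
45: right child of 39 (depth 1)
49: right child of 45 (depth 2)
43: left child of 45 (depth 2)
52: right child of 49 (depth 3)
30: left child of 34 (depth 4)
25: right child of 21 (depth 3)
51: left child of 52 (depth 4)
54: right child of 52 (depth 4)
33: right child of 30 (depth 5)
48: left child of 49 (depth 3)

Path to 21: 39 → 29 → 21
Path to 30: 39 → 29 → 36 → 34 → 30
The paths share a prefix ending at 29, then split left and right.

29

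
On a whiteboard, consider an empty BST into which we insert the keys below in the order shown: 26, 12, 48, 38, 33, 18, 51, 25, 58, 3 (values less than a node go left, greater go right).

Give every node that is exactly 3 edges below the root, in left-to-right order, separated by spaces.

25 33 58

Insert 26: tree is empty, so 26 becomes the root.
Insert 12: 12 < 26 → go left. Place as left child of 26.
Insert 48: 48 > 26 → go right. Place as right child of 26.
Insert 38: 38 > 26 → go right; 38 < 48 → go left. Place as left child of 48.
Insert 33: 33 > 26 → go right; 33 < 48 → go left; 33 < 38 → go left. Place as left child of 38.
Insert 18: 18 < 26 → go left; 18 > 12 → go right. Place as right child of 12.
Insert 51: 51 > 26 → go right; 51 > 48 → go right. Place as right child of 48.
Insert 25: 25 < 26 → go left; 25 > 12 → go right; 25 > 18 → go right. Place as right child of 18.
Insert 58: 58 > 26 → go right; 58 > 48 → go right; 58 > 51 → go right. Place as right child of 51.
Insert 3: 3 < 26 → go left; 3 < 12 → go left. Place as left child of 12.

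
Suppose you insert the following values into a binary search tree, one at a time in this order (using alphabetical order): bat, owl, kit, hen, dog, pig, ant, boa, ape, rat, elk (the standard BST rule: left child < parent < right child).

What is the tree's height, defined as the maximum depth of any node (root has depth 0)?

Insert bat: tree is empty, so bat becomes the root.
Insert owl: owl > bat → go right. Place as right child of bat.
Insert kit: kit > bat → go right; kit < owl → go left. Place as left child of owl.
Insert hen: hen > bat → go right; hen < owl → go left; hen < kit → go left. Place as left child of kit.
Insert dog: dog > bat → go right; dog < owl → go left; dog < kit → go left; dog < hen → go left. Place as left child of hen.
Insert pig: pig > bat → go right; pig > owl → go right. Place as right child of owl.
Insert ant: ant < bat → go left. Place as left child of bat.
Insert boa: boa > bat → go right; boa < owl → go left; boa < kit → go left; boa < hen → go left; boa < dog → go left. Place as left child of dog.
Insert ape: ape < bat → go left; ape > ant → go right. Place as right child of ant.
Insert rat: rat > bat → go right; rat > owl → go right; rat > pig → go right. Place as right child of pig.
Insert elk: elk > bat → go right; elk < owl → go left; elk < kit → go left; elk < hen → go left; elk > dog → go right. Place as right child of dog.

The deepest node is boa at depth 5.

5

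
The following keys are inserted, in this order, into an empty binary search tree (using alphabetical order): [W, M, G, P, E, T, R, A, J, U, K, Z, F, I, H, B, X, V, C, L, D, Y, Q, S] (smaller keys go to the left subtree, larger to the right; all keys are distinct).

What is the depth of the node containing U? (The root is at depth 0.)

4

Resulting structure (node: left, right):
  W: L=M, R=Z
  M: L=G, R=P
  G: L=E, R=J
  P: L=–, R=T
  E: L=A, R=F
  T: L=R, R=U
  R: L=Q, R=S
  A: L=–, R=B
  J: L=I, R=K
  U: L=–, R=V
  K: L=–, R=L
  Z: L=X, R=–
  F: L=–, R=–
  I: L=H, R=–
  H: L=–, R=–
  B: L=–, R=C
  X: L=–, R=Y
  V: L=–, R=–
  C: L=–, R=D
  L: L=–, R=–
  D: L=–, R=–
  Y: L=–, R=–
  Q: L=–, R=–
  S: L=–, R=–

Path to U: W → M → P → T → U, which is 4 edges.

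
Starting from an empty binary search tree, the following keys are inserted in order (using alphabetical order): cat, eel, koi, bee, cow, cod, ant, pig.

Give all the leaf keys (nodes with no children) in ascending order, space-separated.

ant cod pig

cat: root
eel: right child of cat (depth 1)
koi: right child of eel (depth 2)
bee: left child of cat (depth 1)
cow: left child of eel (depth 2)
cod: left child of cow (depth 3)
ant: left child of bee (depth 2)
pig: right child of koi (depth 3)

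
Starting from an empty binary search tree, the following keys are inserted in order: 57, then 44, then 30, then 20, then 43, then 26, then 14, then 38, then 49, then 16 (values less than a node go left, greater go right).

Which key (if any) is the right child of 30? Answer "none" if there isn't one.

43

Resulting structure (node: left, right):
  57: L=44, R=–
  44: L=30, R=49
  30: L=20, R=43
  20: L=14, R=26
  43: L=38, R=–
  26: L=–, R=–
  14: L=–, R=16
  38: L=–, R=–
  49: L=–, R=–
  16: L=–, R=–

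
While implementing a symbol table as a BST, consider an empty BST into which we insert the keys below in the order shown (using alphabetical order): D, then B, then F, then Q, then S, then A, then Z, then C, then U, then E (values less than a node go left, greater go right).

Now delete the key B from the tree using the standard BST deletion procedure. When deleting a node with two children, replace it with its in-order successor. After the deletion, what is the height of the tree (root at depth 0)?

D: root
B: left child of D (depth 1)
F: right child of D (depth 1)
Q: right child of F (depth 2)
S: right child of Q (depth 3)
A: left child of B (depth 2)
Z: right child of S (depth 4)
C: right child of B (depth 2)
U: left child of Z (depth 5)
E: left child of F (depth 2)

Delete B (two children — replace with in-order successor).
After deletion, deepest node is U at depth 5.

5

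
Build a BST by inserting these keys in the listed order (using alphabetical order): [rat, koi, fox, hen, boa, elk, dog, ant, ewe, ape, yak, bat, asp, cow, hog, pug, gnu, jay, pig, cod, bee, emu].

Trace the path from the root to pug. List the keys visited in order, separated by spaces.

rat koi pug

Resulting structure (node: left, right):
  rat: L=koi, R=yak
  koi: L=fox, R=pug
  fox: L=boa, R=hen
  hen: L=gnu, R=hog
  boa: L=ant, R=elk
  elk: L=dog, R=ewe
  dog: L=cow, R=–
  ant: L=–, R=ape
  ewe: L=emu, R=–
  ape: L=–, R=bat
  yak: L=–, R=–
  bat: L=asp, R=bee
  asp: L=–, R=–
  cow: L=cod, R=–
  hog: L=–, R=jay
  pug: L=pig, R=–
  gnu: L=–, R=–
  jay: L=–, R=–
  pig: L=–, R=–
  cod: L=–, R=–
  bee: L=–, R=–
  emu: L=–, R=–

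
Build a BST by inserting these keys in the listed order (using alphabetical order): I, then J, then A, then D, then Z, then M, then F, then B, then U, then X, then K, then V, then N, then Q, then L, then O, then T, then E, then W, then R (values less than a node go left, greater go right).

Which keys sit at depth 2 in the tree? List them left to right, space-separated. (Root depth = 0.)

D Z

I: root
J: right child of I (depth 1)
A: left child of I (depth 1)
D: right child of A (depth 2)
Z: right child of J (depth 2)
M: left child of Z (depth 3)
F: right child of D (depth 3)
B: left child of D (depth 3)
U: right child of M (depth 4)
X: right child of U (depth 5)
K: left child of M (depth 4)
V: left child of X (depth 6)
N: left child of U (depth 5)
Q: right child of N (depth 6)
L: right child of K (depth 5)
O: left child of Q (depth 7)
T: right child of Q (depth 7)
E: left child of F (depth 4)
W: right child of V (depth 7)
R: left child of T (depth 8)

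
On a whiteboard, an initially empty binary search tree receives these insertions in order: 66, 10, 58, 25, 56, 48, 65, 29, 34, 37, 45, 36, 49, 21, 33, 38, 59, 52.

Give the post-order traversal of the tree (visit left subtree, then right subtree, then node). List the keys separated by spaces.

21 33 36 38 45 37 34 29 52 49 48 56 25 59 65 58 10 66

Resulting structure (node: left, right):
  66: L=10, R=–
  10: L=–, R=58
  58: L=25, R=65
  25: L=21, R=56
  56: L=48, R=–
  48: L=29, R=49
  65: L=59, R=–
  29: L=–, R=34
  34: L=33, R=37
  37: L=36, R=45
  45: L=38, R=–
  36: L=–, R=–
  49: L=–, R=52
  21: L=–, R=–
  33: L=–, R=–
  38: L=–, R=–
  59: L=–, R=–
  52: L=–, R=–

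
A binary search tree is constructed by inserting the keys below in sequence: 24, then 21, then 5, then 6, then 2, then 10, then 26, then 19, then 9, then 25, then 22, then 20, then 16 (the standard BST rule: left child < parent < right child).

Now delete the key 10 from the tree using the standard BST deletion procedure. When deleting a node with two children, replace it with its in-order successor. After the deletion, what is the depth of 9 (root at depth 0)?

5

Insert 24: tree is empty, so 24 becomes the root.
Insert 21: 21 < 24 → go left. Place as left child of 24.
Insert 5: 5 < 24 → go left; 5 < 21 → go left. Place as left child of 21.
Insert 6: 6 < 24 → go left; 6 < 21 → go left; 6 > 5 → go right. Place as right child of 5.
Insert 2: 2 < 24 → go left; 2 < 21 → go left; 2 < 5 → go left. Place as left child of 5.
Insert 10: 10 < 24 → go left; 10 < 21 → go left; 10 > 5 → go right; 10 > 6 → go right. Place as right child of 6.
Insert 26: 26 > 24 → go right. Place as right child of 24.
Insert 19: 19 < 24 → go left; 19 < 21 → go left; 19 > 5 → go right; 19 > 6 → go right; 19 > 10 → go right. Place as right child of 10.
Insert 9: 9 < 24 → go left; 9 < 21 → go left; 9 > 5 → go right; 9 > 6 → go right; 9 < 10 → go left. Place as left child of 10.
Insert 25: 25 > 24 → go right; 25 < 26 → go left. Place as left child of 26.
Insert 22: 22 < 24 → go left; 22 > 21 → go right. Place as right child of 21.
Insert 20: 20 < 24 → go left; 20 < 21 → go left; 20 > 5 → go right; 20 > 6 → go right; 20 > 10 → go right; 20 > 19 → go right. Place as right child of 19.
Insert 16: 16 < 24 → go left; 16 < 21 → go left; 16 > 5 → go right; 16 > 6 → go right; 16 > 10 → go right; 16 < 19 → go left. Place as left child of 19.

Delete 10 (two children — replace with in-order successor).
After deletion, path to 9: 24 → 21 → 5 → 6 → 16 → 9.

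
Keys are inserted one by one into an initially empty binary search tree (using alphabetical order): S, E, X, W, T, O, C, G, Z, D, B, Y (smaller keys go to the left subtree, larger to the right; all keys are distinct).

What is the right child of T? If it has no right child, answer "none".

none

S: root
E: left child of S (depth 1)
X: right child of S (depth 1)
W: left child of X (depth 2)
T: left child of W (depth 3)
O: right child of E (depth 2)
C: left child of E (depth 2)
G: left child of O (depth 3)
Z: right child of X (depth 2)
D: right child of C (depth 3)
B: left child of C (depth 3)
Y: left child of Z (depth 3)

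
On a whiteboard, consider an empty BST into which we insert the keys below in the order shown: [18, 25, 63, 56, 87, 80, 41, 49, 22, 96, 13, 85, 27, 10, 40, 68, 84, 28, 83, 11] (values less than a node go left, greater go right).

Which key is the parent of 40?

Insert 18: tree is empty, so 18 becomes the root.
Insert 25: 25 > 18 → go right. Place as right child of 18.
Insert 63: 63 > 18 → go right; 63 > 25 → go right. Place as right child of 25.
Insert 56: 56 > 18 → go right; 56 > 25 → go right; 56 < 63 → go left. Place as left child of 63.
Insert 87: 87 > 18 → go right; 87 > 25 → go right; 87 > 63 → go right. Place as right child of 63.
Insert 80: 80 > 18 → go right; 80 > 25 → go right; 80 > 63 → go right; 80 < 87 → go left. Place as left child of 87.
Insert 41: 41 > 18 → go right; 41 > 25 → go right; 41 < 63 → go left; 41 < 56 → go left. Place as left child of 56.
Insert 49: 49 > 18 → go right; 49 > 25 → go right; 49 < 63 → go left; 49 < 56 → go left; 49 > 41 → go right. Place as right child of 41.
Insert 22: 22 > 18 → go right; 22 < 25 → go left. Place as left child of 25.
Insert 96: 96 > 18 → go right; 96 > 25 → go right; 96 > 63 → go right; 96 > 87 → go right. Place as right child of 87.
Insert 13: 13 < 18 → go left. Place as left child of 18.
Insert 85: 85 > 18 → go right; 85 > 25 → go right; 85 > 63 → go right; 85 < 87 → go left; 85 > 80 → go right. Place as right child of 80.
Insert 27: 27 > 18 → go right; 27 > 25 → go right; 27 < 63 → go left; 27 < 56 → go left; 27 < 41 → go left. Place as left child of 41.
Insert 10: 10 < 18 → go left; 10 < 13 → go left. Place as left child of 13.
Insert 40: 40 > 18 → go right; 40 > 25 → go right; 40 < 63 → go left; 40 < 56 → go left; 40 < 41 → go left; 40 > 27 → go right. Place as right child of 27.
Insert 68: 68 > 18 → go right; 68 > 25 → go right; 68 > 63 → go right; 68 < 87 → go left; 68 < 80 → go left. Place as left child of 80.
Insert 84: 84 > 18 → go right; 84 > 25 → go right; 84 > 63 → go right; 84 < 87 → go left; 84 > 80 → go right; 84 < 85 → go left. Place as left child of 85.
Insert 28: 28 > 18 → go right; 28 > 25 → go right; 28 < 63 → go left; 28 < 56 → go left; 28 < 41 → go left; 28 > 27 → go right; 28 < 40 → go left. Place as left child of 40.
Insert 83: 83 > 18 → go right; 83 > 25 → go right; 83 > 63 → go right; 83 < 87 → go left; 83 > 80 → go right; 83 < 85 → go left; 83 < 84 → go left. Place as left child of 84.
Insert 11: 11 < 18 → go left; 11 < 13 → go left; 11 > 10 → go right. Place as right child of 10.

27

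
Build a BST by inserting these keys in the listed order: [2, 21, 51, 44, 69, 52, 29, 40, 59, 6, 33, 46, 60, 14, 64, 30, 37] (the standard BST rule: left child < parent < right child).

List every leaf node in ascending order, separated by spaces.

Resulting structure (node: left, right):
  2: L=–, R=21
  21: L=6, R=51
  51: L=44, R=69
  44: L=29, R=46
  69: L=52, R=–
  52: L=–, R=59
  29: L=–, R=40
  40: L=33, R=–
  59: L=–, R=60
  6: L=–, R=14
  33: L=30, R=37
  46: L=–, R=–
  60: L=–, R=64
  14: L=–, R=–
  64: L=–, R=–
  30: L=–, R=–
  37: L=–, R=–

14 30 37 46 64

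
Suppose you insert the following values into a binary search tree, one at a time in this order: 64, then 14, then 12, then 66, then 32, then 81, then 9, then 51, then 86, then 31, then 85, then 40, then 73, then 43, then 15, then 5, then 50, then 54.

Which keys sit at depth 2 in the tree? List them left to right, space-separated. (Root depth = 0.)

64: root
14: left child of 64 (depth 1)
12: left child of 14 (depth 2)
66: right child of 64 (depth 1)
32: right child of 14 (depth 2)
81: right child of 66 (depth 2)
9: left child of 12 (depth 3)
51: right child of 32 (depth 3)
86: right child of 81 (depth 3)
31: left child of 32 (depth 3)
85: left child of 86 (depth 4)
40: left child of 51 (depth 4)
73: left child of 81 (depth 3)
43: right child of 40 (depth 5)
15: left child of 31 (depth 4)
5: left child of 9 (depth 4)
50: right child of 43 (depth 6)
54: right child of 51 (depth 4)

12 32 81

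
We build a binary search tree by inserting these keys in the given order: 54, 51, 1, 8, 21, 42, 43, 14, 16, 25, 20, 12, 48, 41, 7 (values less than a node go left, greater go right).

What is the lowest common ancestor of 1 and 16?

1

Insert 54: tree is empty, so 54 becomes the root.
Insert 51: 51 < 54 → go left. Place as left child of 54.
Insert 1: 1 < 54 → go left; 1 < 51 → go left. Place as left child of 51.
Insert 8: 8 < 54 → go left; 8 < 51 → go left; 8 > 1 → go right. Place as right child of 1.
Insert 21: 21 < 54 → go left; 21 < 51 → go left; 21 > 1 → go right; 21 > 8 → go right. Place as right child of 8.
Insert 42: 42 < 54 → go left; 42 < 51 → go left; 42 > 1 → go right; 42 > 8 → go right; 42 > 21 → go right. Place as right child of 21.
Insert 43: 43 < 54 → go left; 43 < 51 → go left; 43 > 1 → go right; 43 > 8 → go right; 43 > 21 → go right; 43 > 42 → go right. Place as right child of 42.
Insert 14: 14 < 54 → go left; 14 < 51 → go left; 14 > 1 → go right; 14 > 8 → go right; 14 < 21 → go left. Place as left child of 21.
Insert 16: 16 < 54 → go left; 16 < 51 → go left; 16 > 1 → go right; 16 > 8 → go right; 16 < 21 → go left; 16 > 14 → go right. Place as right child of 14.
Insert 25: 25 < 54 → go left; 25 < 51 → go left; 25 > 1 → go right; 25 > 8 → go right; 25 > 21 → go right; 25 < 42 → go left. Place as left child of 42.
Insert 20: 20 < 54 → go left; 20 < 51 → go left; 20 > 1 → go right; 20 > 8 → go right; 20 < 21 → go left; 20 > 14 → go right; 20 > 16 → go right. Place as right child of 16.
Insert 12: 12 < 54 → go left; 12 < 51 → go left; 12 > 1 → go right; 12 > 8 → go right; 12 < 21 → go left; 12 < 14 → go left. Place as left child of 14.
Insert 48: 48 < 54 → go left; 48 < 51 → go left; 48 > 1 → go right; 48 > 8 → go right; 48 > 21 → go right; 48 > 42 → go right; 48 > 43 → go right. Place as right child of 43.
Insert 41: 41 < 54 → go left; 41 < 51 → go left; 41 > 1 → go right; 41 > 8 → go right; 41 > 21 → go right; 41 < 42 → go left; 41 > 25 → go right. Place as right child of 25.
Insert 7: 7 < 54 → go left; 7 < 51 → go left; 7 > 1 → go right; 7 < 8 → go left. Place as left child of 8.

Path to 1: 54 → 51 → 1
Path to 16: 54 → 51 → 1 → 8 → 21 → 14 → 16
1 lies on both paths and is an ancestor of the other node.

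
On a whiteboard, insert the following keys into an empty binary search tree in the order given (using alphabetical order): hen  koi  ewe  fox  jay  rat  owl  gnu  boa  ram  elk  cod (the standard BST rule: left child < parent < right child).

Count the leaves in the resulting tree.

4

hen: root
koi: right child of hen (depth 1)
ewe: left child of hen (depth 1)
fox: right child of ewe (depth 2)
jay: left child of koi (depth 2)
rat: right child of koi (depth 2)
owl: left child of rat (depth 3)
gnu: right child of fox (depth 3)
boa: left child of ewe (depth 2)
ram: right child of owl (depth 4)
elk: right child of boa (depth 3)
cod: left child of elk (depth 4)

Leaves: cod, gnu, jay, ram — 4 in total.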